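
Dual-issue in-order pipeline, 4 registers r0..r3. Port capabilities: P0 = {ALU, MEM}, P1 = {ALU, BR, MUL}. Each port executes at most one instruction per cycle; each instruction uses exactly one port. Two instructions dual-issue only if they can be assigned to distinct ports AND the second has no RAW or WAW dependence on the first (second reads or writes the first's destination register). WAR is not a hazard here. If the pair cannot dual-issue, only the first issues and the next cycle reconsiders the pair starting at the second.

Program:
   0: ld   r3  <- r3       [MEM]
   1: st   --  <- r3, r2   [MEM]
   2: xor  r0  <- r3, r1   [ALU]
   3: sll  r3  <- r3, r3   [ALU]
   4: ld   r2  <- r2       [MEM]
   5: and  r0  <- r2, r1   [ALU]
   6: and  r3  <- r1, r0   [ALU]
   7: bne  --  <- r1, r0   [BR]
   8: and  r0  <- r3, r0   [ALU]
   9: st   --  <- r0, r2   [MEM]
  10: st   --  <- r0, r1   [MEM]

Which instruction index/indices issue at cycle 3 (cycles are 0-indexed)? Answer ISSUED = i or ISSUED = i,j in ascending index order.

0. ld.MEM @i0  | no-port MEM/MEM
1. st.MEM xor.ALU @i1&i2  | dual
2. sll.ALU ld.MEM @i3&i4  | dual
3. and.ALU @i5  | RAW r0
4. and.ALU bne.BR @i6&i7  | dual
5. and.ALU @i8  | RAW r0
6. st.MEM @i9  | no-port MEM/MEM
7. st.MEM @i10  | tail

ISSUED = 5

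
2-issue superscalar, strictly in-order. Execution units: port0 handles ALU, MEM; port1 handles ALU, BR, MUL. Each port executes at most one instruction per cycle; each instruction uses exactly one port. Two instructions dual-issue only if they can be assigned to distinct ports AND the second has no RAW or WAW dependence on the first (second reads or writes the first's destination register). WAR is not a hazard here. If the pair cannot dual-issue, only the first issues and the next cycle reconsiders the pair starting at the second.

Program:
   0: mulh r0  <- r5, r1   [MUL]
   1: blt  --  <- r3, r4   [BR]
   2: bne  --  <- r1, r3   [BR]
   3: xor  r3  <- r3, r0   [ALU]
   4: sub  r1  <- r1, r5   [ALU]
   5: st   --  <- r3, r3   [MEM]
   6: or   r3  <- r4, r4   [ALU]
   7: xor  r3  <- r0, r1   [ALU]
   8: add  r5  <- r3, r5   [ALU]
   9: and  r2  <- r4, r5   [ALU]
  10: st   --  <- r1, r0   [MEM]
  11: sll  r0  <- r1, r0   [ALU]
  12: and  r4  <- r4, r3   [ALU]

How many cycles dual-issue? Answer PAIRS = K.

PAIRS = 4

[0] i0  mulh.MUL  -- no-port MUL/BR
[1] i1  blt.BR  -- no-port BR/BR
[2] i2+i3  bne.BR+xor.ALU  -- 2-wide
[3] i4+i5  sub.ALU+st.MEM  -- 2-wide
[4] i6  or.ALU  -- WAW r3
[5] i7  xor.ALU  -- RAW r3
[6] i8  add.ALU  -- RAW r5
[7] i9+i10  and.ALU+st.MEM  -- 2-wide
[8] i11+i12  sll.ALU+and.ALU  -- 2-wide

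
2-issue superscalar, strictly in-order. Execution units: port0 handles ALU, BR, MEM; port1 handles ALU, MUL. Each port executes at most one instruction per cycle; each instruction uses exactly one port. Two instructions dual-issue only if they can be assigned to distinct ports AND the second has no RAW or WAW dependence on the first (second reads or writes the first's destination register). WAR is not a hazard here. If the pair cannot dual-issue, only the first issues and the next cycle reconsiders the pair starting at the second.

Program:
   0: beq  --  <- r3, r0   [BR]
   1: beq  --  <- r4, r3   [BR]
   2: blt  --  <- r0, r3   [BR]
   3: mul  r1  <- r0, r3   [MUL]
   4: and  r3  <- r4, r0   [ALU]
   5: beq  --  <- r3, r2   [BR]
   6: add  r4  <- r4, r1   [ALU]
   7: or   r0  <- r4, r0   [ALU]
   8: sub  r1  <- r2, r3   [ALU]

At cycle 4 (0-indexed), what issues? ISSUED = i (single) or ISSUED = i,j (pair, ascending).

#0 head=0: beq.BR i0 no-port BR/BR
#1 head=1: beq.BR i1 no-port BR/BR
#2 head=2: blt.BR;mul.MUL i2&i3 2-wide
#3 head=4: and.ALU i4 RAW r3
#4 head=5: beq.BR;add.ALU i5&i6 2-wide
#5 head=7: or.ALU;sub.ALU i7&i8 2-wide

ISSUED = 5,6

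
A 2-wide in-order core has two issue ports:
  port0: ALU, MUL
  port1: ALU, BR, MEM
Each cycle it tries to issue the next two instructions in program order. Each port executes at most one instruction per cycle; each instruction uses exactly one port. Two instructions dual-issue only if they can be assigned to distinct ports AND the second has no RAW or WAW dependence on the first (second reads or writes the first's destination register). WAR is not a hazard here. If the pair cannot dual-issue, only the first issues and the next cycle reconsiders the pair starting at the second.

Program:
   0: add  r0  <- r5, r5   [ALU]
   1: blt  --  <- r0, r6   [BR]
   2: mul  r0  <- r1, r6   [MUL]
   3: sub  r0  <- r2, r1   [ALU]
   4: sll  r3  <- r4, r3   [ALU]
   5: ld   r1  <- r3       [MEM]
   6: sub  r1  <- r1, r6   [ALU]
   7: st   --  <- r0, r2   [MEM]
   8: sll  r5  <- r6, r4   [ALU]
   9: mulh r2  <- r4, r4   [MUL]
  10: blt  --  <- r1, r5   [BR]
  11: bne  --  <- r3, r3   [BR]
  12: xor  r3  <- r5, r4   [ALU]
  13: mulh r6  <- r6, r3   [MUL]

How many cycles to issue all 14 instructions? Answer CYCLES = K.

CYCLES = 9

[0] i0  add  -- RAW r0
[1] i1+i2  blt/mul  -- 2-wide
[2] i3+i4  sub/sll  -- 2-wide
[3] i5  ld  -- RAW+WAW r1
[4] i6+i7  sub/st  -- 2-wide
[5] i8+i9  sll/mulh  -- 2-wide
[6] i10  blt  -- no-port BR/BR
[7] i11+i12  bne/xor  -- 2-wide
[8] i13  mulh  -- tail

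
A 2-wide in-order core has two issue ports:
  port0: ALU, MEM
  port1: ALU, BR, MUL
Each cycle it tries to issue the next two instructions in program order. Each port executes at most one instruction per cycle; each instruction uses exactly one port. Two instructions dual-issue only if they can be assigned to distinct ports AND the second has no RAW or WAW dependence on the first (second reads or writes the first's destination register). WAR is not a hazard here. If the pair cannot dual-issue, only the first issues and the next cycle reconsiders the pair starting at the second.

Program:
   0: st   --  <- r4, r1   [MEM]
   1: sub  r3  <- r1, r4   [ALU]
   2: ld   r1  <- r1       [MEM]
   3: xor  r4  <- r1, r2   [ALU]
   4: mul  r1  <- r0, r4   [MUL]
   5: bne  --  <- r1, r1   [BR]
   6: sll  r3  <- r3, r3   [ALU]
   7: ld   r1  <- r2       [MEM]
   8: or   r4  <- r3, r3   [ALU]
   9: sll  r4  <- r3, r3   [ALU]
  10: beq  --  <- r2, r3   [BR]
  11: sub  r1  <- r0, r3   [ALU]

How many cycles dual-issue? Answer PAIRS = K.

PAIRS = 4

#0 head=0: st.MEM+sub.ALU i0,i1 2-wide
#1 head=2: ld.MEM i2 RAW r1
#2 head=3: xor.ALU i3 RAW r4
#3 head=4: mul.MUL i4 no-port MUL/BR
#4 head=5: bne.BR+sll.ALU i5,i6 2-wide
#5 head=7: ld.MEM+or.ALU i7,i8 2-wide
#6 head=9: sll.ALU+beq.BR i9,i10 2-wide
#7 head=11: sub.ALU i11 tail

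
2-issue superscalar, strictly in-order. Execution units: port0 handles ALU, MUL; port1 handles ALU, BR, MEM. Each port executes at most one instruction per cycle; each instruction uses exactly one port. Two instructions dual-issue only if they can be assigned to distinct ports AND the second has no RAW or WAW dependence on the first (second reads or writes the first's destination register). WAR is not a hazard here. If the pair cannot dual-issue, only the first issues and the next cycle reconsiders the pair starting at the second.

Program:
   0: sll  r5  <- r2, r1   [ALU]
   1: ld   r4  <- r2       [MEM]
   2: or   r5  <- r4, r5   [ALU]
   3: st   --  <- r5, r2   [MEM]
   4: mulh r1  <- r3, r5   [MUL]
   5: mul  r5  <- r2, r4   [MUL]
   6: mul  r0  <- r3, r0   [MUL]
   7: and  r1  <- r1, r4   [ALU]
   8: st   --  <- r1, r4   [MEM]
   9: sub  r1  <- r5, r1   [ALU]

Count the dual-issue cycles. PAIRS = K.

[0] i0,i1  sll+ld  -- pair
[1] i2  or  -- RAW r5
[2] i3,i4  st+mulh  -- pair
[3] i5  mul  -- no-port MUL/MUL
[4] i6,i7  mul+and  -- pair
[5] i8,i9  st+sub  -- pair

PAIRS = 4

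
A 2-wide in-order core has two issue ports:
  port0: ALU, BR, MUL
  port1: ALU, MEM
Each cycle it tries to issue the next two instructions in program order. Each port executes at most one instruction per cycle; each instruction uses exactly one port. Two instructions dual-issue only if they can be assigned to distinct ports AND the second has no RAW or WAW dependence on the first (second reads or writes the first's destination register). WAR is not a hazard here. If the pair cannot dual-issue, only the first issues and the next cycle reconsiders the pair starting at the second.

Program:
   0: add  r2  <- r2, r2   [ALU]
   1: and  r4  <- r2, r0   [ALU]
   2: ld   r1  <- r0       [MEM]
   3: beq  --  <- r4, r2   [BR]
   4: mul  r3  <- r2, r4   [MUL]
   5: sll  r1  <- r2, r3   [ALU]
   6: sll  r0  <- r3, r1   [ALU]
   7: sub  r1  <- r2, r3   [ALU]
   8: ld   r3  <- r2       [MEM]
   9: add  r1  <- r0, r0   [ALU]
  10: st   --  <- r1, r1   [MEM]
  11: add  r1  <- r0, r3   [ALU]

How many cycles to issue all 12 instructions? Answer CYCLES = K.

c0: i0 add.ALU  RAW r2
c1: i1+i2 and.ALU+ld.MEM  2-wide
c2: i3 beq.BR  no-port BR/MUL
c3: i4 mul.MUL  RAW r3
c4: i5 sll.ALU  RAW r1
c5: i6+i7 sll.ALU+sub.ALU  2-wide
c6: i8+i9 ld.MEM+add.ALU  2-wide
c7: i10+i11 st.MEM+add.ALU  2-wide

CYCLES = 8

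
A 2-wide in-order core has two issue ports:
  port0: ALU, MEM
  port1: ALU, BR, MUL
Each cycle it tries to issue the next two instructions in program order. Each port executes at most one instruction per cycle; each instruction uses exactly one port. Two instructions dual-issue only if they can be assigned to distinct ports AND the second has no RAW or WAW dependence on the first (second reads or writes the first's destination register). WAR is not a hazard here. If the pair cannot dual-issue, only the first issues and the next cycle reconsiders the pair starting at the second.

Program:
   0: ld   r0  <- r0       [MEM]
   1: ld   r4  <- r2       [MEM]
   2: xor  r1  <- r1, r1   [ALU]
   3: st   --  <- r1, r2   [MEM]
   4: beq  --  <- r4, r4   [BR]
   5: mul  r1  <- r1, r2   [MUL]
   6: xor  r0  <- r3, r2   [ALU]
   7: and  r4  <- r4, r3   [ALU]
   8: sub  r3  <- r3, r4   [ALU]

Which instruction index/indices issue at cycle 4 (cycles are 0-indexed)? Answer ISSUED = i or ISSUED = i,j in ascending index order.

ISSUED = 7

[0] i0  ld.MEM  -- no-port MEM/MEM
[1] i1&i2  ld.MEM+xor.ALU  -- dual
[2] i3&i4  st.MEM+beq.BR  -- dual
[3] i5&i6  mul.MUL+xor.ALU  -- dual
[4] i7  and.ALU  -- RAW r4
[5] i8  sub.ALU  -- tail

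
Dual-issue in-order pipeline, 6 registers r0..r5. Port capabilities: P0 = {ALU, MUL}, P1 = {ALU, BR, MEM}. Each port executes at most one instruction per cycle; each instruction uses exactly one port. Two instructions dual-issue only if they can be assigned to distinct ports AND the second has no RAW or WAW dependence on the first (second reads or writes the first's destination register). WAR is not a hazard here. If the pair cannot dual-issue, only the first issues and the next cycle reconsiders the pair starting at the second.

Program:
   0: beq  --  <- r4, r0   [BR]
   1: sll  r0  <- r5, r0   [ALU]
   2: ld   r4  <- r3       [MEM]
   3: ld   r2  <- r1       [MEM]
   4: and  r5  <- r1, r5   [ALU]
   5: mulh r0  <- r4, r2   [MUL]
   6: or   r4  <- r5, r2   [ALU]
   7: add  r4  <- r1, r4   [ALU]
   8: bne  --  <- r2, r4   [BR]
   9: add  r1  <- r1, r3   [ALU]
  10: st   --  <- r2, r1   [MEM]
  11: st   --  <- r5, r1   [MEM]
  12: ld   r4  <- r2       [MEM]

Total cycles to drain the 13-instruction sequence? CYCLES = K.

  cy0 -> i0/i1 (beq sll) pair
  cy1 -> i2 (ld) no-port MEM/MEM
  cy2 -> i3/i4 (ld and) pair
  cy3 -> i5/i6 (mulh or) pair
  cy4 -> i7 (add) RAW r4
  cy5 -> i8/i9 (bne add) pair
  cy6 -> i10 (st) no-port MEM/MEM
  cy7 -> i11 (st) no-port MEM/MEM
  cy8 -> i12 (ld) tail

CYCLES = 9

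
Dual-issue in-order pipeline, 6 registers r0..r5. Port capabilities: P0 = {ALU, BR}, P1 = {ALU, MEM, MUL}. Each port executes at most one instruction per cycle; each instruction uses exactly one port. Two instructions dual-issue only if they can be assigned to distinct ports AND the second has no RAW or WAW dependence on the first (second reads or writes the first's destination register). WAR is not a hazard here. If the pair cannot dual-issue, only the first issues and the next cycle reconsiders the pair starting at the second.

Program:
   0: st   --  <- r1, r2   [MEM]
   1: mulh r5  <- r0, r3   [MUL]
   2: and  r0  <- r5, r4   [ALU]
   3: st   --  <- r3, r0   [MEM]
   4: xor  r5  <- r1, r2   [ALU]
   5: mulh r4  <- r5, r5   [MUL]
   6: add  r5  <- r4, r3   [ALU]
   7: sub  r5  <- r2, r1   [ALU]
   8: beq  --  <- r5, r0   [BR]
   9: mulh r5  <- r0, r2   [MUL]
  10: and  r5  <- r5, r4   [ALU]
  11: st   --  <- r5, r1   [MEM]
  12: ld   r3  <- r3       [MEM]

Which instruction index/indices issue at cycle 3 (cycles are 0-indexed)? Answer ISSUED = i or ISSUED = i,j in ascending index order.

ISSUED = 3,4

0. st.MEM @i0  | no-port MEM/MUL
1. mulh.MUL @i1  | RAW r5
2. and.ALU @i2  | RAW r0
3. st.MEM/xor.ALU @i3+i4  | dual
4. mulh.MUL @i5  | RAW r4
5. add.ALU @i6  | WAW r5
6. sub.ALU @i7  | RAW r5
7. beq.BR/mulh.MUL @i8+i9  | dual
8. and.ALU @i10  | RAW r5
9. st.MEM @i11  | no-port MEM/MEM
10. ld.MEM @i12  | tail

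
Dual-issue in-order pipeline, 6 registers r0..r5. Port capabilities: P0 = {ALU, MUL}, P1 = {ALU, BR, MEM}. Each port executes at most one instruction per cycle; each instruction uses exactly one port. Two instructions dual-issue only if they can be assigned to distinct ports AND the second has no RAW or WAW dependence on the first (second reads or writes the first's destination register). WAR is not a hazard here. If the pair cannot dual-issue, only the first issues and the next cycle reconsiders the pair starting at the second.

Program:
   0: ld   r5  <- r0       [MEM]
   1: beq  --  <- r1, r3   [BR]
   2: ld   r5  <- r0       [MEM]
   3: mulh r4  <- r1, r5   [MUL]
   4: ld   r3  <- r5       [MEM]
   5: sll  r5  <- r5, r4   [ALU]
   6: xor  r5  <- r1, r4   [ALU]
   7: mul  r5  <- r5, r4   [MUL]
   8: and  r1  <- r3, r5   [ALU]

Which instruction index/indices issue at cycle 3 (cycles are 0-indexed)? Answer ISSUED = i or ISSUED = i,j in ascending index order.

ISSUED = 3,4

t=0 i0:ld.MEM ; no-port MEM/BR
t=1 i1:beq.BR ; no-port BR/MEM
t=2 i2:ld.MEM ; RAW r5
t=3 i3/i4:mulh.MUL+ld.MEM ; pair
t=4 i5:sll.ALU ; WAW r5
t=5 i6:xor.ALU ; RAW+WAW r5
t=6 i7:mul.MUL ; RAW r5
t=7 i8:and.ALU ; tail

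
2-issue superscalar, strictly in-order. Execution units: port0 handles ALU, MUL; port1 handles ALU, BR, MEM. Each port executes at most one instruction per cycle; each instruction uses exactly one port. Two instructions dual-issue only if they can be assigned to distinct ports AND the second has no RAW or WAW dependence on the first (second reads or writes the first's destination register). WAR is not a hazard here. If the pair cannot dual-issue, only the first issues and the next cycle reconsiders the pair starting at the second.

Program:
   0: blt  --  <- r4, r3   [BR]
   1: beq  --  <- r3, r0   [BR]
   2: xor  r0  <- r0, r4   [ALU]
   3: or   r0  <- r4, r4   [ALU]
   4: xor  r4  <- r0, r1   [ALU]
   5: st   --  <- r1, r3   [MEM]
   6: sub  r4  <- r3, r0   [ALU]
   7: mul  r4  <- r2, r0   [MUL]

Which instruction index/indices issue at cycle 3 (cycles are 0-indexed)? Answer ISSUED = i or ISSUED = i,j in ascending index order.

ISSUED = 4,5

t=0 i0:blt.BR ; no-port BR/BR
t=1 i1&i2:beq.BR;xor.ALU ; dual
t=2 i3:or.ALU ; RAW r0
t=3 i4&i5:xor.ALU;st.MEM ; dual
t=4 i6:sub.ALU ; WAW r4
t=5 i7:mul.MUL ; tail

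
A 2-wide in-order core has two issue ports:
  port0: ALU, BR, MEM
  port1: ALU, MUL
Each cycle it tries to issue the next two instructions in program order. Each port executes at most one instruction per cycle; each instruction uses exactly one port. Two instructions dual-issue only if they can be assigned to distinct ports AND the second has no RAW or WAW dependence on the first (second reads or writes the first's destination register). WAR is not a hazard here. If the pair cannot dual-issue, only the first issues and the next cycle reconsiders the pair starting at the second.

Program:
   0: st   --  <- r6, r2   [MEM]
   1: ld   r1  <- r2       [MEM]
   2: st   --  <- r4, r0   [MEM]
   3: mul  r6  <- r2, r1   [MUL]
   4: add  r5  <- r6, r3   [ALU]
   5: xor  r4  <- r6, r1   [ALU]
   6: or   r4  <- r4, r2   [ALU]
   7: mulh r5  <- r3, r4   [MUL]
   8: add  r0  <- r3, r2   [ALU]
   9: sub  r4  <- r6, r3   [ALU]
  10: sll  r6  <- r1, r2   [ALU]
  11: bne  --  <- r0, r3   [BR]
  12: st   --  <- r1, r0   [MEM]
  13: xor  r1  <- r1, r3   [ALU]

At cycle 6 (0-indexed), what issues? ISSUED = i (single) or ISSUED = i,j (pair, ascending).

ISSUED = 9,10

  cy0 -> i0 (st.MEM) no-port MEM/MEM
  cy1 -> i1 (ld.MEM) no-port MEM/MEM
  cy2 -> i2&i3 (st.MEM;mul.MUL) pair
  cy3 -> i4&i5 (add.ALU;xor.ALU) pair
  cy4 -> i6 (or.ALU) RAW r4
  cy5 -> i7&i8 (mulh.MUL;add.ALU) pair
  cy6 -> i9&i10 (sub.ALU;sll.ALU) pair
  cy7 -> i11 (bne.BR) no-port BR/MEM
  cy8 -> i12&i13 (st.MEM;xor.ALU) pair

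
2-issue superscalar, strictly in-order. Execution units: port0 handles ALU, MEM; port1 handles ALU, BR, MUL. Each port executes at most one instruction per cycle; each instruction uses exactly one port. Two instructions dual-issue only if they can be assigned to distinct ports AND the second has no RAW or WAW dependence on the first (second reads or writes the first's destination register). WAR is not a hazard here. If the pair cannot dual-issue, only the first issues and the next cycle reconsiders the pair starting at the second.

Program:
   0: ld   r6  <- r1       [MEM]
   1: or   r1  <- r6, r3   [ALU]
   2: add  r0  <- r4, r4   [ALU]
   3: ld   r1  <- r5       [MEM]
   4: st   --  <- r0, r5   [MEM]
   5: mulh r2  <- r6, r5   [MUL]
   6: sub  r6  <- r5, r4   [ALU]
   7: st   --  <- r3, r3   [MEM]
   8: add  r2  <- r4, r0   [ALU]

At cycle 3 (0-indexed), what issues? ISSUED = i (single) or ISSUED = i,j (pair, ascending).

ISSUED = 4,5

c0: i0 ld.MEM  RAW r6
c1: i1+i2 or.ALU add.ALU  2-wide
c2: i3 ld.MEM  no-port MEM/MEM
c3: i4+i5 st.MEM mulh.MUL  2-wide
c4: i6+i7 sub.ALU st.MEM  2-wide
c5: i8 add.ALU  tail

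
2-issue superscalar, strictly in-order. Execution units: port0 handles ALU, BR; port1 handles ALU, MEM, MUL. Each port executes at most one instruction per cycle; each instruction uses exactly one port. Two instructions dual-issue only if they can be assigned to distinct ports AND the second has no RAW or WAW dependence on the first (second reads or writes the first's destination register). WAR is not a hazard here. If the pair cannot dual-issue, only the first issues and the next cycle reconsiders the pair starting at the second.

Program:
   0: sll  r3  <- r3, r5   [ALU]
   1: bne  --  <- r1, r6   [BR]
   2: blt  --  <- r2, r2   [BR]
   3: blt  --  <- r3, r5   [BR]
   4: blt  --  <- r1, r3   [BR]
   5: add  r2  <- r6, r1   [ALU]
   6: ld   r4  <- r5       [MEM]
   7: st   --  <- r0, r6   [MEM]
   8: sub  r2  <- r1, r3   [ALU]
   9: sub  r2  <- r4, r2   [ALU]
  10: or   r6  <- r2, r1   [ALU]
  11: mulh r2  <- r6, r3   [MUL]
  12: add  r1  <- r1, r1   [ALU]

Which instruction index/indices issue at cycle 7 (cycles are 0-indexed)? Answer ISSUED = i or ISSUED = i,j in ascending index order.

#0 head=0: sll.ALU+bne.BR i0&i1 2-wide
#1 head=2: blt.BR i2 no-port BR/BR
#2 head=3: blt.BR i3 no-port BR/BR
#3 head=4: blt.BR+add.ALU i4&i5 2-wide
#4 head=6: ld.MEM i6 no-port MEM/MEM
#5 head=7: st.MEM+sub.ALU i7&i8 2-wide
#6 head=9: sub.ALU i9 RAW r2
#7 head=10: or.ALU i10 RAW r6
#8 head=11: mulh.MUL+add.ALU i11&i12 2-wide

ISSUED = 10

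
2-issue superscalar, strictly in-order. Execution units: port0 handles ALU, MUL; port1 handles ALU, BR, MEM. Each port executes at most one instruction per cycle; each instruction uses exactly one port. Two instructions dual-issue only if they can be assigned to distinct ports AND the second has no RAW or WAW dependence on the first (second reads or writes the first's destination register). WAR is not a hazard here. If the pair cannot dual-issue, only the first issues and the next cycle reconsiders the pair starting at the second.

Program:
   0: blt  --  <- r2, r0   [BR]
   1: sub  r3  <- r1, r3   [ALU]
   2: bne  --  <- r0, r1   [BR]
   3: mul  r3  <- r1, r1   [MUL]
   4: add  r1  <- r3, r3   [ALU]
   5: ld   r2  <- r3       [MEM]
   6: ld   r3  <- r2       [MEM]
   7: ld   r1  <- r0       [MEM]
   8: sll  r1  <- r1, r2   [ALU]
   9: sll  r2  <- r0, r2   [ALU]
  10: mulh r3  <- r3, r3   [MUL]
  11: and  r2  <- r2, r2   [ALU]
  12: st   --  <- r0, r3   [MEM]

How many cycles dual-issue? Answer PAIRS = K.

[0] i0/i1  blt.BR;sub.ALU  -- pair
[1] i2/i3  bne.BR;mul.MUL  -- pair
[2] i4/i5  add.ALU;ld.MEM  -- pair
[3] i6  ld.MEM  -- no-port MEM/MEM
[4] i7  ld.MEM  -- RAW+WAW r1
[5] i8/i9  sll.ALU;sll.ALU  -- pair
[6] i10/i11  mulh.MUL;and.ALU  -- pair
[7] i12  st.MEM  -- tail

PAIRS = 5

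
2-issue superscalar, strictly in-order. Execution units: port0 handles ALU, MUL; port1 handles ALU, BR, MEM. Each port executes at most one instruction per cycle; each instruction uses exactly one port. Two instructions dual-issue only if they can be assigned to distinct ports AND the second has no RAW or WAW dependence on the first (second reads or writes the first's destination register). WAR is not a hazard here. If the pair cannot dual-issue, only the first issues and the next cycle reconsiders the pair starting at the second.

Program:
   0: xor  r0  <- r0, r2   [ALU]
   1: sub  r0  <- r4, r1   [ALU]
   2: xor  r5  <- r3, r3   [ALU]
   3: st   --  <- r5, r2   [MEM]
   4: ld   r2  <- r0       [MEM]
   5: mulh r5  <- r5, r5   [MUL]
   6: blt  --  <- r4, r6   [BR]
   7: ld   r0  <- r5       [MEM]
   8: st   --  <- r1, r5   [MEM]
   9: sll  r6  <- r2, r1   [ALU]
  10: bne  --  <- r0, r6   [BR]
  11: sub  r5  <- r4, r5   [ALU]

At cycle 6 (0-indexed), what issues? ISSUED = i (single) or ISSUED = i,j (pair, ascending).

ISSUED = 8,9

t=0 i0:xor.ALU ; WAW r0
t=1 i1+i2:sub.ALU+xor.ALU ; pair
t=2 i3:st.MEM ; no-port MEM/MEM
t=3 i4+i5:ld.MEM+mulh.MUL ; pair
t=4 i6:blt.BR ; no-port BR/MEM
t=5 i7:ld.MEM ; no-port MEM/MEM
t=6 i8+i9:st.MEM+sll.ALU ; pair
t=7 i10+i11:bne.BR+sub.ALU ; pair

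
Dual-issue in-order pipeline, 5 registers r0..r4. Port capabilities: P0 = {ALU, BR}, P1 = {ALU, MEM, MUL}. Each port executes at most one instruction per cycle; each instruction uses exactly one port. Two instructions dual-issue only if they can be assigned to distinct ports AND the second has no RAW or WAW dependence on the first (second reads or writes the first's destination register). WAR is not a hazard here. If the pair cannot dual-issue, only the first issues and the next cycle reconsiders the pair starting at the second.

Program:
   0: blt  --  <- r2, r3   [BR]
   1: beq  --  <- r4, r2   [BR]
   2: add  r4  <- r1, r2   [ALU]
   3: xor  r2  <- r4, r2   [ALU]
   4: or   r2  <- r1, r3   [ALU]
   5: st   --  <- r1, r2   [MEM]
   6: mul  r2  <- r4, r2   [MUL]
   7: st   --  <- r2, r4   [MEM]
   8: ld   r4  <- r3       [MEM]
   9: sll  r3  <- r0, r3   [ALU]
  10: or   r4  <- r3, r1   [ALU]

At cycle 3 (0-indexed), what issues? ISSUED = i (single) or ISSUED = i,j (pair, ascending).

[0] i0  blt  -- no-port BR/BR
[1] i1+i2  beq add  -- 2-wide
[2] i3  xor  -- WAW r2
[3] i4  or  -- RAW r2
[4] i5  st  -- no-port MEM/MUL
[5] i6  mul  -- no-port MUL/MEM
[6] i7  st  -- no-port MEM/MEM
[7] i8+i9  ld sll  -- 2-wide
[8] i10  or  -- tail

ISSUED = 4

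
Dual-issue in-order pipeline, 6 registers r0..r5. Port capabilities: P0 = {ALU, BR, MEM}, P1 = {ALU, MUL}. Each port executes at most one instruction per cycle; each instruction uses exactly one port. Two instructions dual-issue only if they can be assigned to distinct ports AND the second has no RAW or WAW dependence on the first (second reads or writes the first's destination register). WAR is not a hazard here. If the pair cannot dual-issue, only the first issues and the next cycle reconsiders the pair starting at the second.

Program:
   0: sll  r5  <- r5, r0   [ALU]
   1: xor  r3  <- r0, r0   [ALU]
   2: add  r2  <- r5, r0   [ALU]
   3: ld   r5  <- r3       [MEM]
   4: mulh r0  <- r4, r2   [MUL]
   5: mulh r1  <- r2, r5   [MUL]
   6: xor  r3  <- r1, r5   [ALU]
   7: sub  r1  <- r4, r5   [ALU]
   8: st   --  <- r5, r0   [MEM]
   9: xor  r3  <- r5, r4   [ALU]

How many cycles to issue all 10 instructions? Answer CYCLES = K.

#0 head=0: sll xor i0&i1 pair
#1 head=2: add ld i2&i3 pair
#2 head=4: mulh i4 no-port MUL/MUL
#3 head=5: mulh i5 RAW r1
#4 head=6: xor sub i6&i7 pair
#5 head=8: st xor i8&i9 pair

CYCLES = 6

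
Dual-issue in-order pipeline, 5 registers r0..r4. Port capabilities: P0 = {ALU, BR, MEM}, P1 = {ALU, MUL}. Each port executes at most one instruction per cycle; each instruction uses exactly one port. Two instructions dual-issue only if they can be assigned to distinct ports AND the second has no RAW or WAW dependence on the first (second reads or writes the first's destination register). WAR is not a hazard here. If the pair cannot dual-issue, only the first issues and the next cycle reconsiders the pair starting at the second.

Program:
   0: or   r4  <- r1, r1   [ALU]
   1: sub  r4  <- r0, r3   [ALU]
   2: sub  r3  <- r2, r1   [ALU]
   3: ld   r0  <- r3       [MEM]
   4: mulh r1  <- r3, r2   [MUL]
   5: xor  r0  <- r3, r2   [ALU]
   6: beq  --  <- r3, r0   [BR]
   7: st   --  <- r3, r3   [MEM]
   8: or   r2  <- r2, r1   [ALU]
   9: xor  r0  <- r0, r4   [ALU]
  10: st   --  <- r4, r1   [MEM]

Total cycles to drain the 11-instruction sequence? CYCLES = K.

[0] i0  or.ALU  -- WAW r4
[1] i1&i2  sub.ALU;sub.ALU  -- dual
[2] i3&i4  ld.MEM;mulh.MUL  -- dual
[3] i5  xor.ALU  -- RAW r0
[4] i6  beq.BR  -- no-port BR/MEM
[5] i7&i8  st.MEM;or.ALU  -- dual
[6] i9&i10  xor.ALU;st.MEM  -- dual

CYCLES = 7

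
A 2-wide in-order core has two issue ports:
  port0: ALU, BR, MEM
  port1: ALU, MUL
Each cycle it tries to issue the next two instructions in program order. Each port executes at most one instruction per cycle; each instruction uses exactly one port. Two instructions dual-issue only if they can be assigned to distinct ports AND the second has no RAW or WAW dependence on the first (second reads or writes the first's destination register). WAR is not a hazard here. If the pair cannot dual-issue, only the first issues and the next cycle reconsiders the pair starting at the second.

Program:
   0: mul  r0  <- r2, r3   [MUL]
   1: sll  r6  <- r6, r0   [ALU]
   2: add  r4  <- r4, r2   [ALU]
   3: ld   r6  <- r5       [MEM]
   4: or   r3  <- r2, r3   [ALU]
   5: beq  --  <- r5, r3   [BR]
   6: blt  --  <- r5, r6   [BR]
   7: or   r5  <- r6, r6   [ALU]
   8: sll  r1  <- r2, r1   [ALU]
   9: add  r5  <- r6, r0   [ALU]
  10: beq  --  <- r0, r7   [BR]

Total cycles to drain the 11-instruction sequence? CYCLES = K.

CYCLES = 7

0. mul.MUL @i0  | RAW r0
1. sll.ALU+add.ALU @i1,i2  | dual
2. ld.MEM+or.ALU @i3,i4  | dual
3. beq.BR @i5  | no-port BR/BR
4. blt.BR+or.ALU @i6,i7  | dual
5. sll.ALU+add.ALU @i8,i9  | dual
6. beq.BR @i10  | tail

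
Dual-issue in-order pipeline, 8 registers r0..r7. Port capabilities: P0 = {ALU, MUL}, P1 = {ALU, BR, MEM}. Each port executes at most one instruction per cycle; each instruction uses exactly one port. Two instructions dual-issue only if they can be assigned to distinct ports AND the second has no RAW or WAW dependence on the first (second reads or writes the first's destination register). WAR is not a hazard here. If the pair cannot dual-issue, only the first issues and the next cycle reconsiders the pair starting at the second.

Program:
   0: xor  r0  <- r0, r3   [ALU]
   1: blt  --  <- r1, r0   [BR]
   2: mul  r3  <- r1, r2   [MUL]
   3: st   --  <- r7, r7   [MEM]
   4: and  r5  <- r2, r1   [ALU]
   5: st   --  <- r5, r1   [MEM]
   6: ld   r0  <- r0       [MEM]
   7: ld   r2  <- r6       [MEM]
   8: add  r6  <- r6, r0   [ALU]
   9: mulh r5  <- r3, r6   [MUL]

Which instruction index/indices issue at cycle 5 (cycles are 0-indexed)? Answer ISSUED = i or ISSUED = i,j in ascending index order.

ISSUED = 7,8

[0] i0  xor.ALU  -- RAW r0
[1] i1,i2  blt.BR mul.MUL  -- 2-wide
[2] i3,i4  st.MEM and.ALU  -- 2-wide
[3] i5  st.MEM  -- no-port MEM/MEM
[4] i6  ld.MEM  -- no-port MEM/MEM
[5] i7,i8  ld.MEM add.ALU  -- 2-wide
[6] i9  mulh.MUL  -- tail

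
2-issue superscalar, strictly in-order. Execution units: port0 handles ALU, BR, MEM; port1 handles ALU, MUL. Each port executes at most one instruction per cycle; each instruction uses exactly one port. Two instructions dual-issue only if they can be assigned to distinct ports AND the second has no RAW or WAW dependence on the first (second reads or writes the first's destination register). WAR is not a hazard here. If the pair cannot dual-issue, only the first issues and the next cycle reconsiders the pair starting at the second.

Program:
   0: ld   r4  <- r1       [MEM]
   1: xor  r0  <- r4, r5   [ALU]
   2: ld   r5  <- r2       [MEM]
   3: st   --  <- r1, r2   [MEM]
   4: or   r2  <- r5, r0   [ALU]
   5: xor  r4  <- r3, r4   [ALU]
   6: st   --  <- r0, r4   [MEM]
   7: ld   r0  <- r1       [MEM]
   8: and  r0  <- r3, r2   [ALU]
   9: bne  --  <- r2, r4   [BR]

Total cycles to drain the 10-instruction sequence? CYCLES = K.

#0 head=0: ld.MEM i0 RAW r4
#1 head=1: xor.ALU;ld.MEM i1&i2 dual
#2 head=3: st.MEM;or.ALU i3&i4 dual
#3 head=5: xor.ALU i5 RAW r4
#4 head=6: st.MEM i6 no-port MEM/MEM
#5 head=7: ld.MEM i7 WAW r0
#6 head=8: and.ALU;bne.BR i8&i9 dual

CYCLES = 7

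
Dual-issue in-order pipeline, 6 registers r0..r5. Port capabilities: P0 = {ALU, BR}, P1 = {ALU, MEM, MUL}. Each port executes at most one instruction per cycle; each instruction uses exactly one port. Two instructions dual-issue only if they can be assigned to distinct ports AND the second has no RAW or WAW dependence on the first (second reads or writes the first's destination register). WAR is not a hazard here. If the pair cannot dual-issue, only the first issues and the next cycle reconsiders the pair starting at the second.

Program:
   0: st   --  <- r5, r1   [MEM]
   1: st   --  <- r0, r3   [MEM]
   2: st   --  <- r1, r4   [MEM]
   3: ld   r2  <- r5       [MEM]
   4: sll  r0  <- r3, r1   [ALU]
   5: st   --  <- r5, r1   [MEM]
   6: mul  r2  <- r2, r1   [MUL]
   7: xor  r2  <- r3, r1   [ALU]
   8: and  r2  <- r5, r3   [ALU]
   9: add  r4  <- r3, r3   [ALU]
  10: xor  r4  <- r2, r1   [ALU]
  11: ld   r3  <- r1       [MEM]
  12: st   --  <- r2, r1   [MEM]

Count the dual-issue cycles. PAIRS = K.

c0: i0 st  no-port MEM/MEM
c1: i1 st  no-port MEM/MEM
c2: i2 st  no-port MEM/MEM
c3: i3&i4 ld;sll  2-wide
c4: i5 st  no-port MEM/MUL
c5: i6 mul  WAW r2
c6: i7 xor  WAW r2
c7: i8&i9 and;add  2-wide
c8: i10&i11 xor;ld  2-wide
c9: i12 st  tail

PAIRS = 3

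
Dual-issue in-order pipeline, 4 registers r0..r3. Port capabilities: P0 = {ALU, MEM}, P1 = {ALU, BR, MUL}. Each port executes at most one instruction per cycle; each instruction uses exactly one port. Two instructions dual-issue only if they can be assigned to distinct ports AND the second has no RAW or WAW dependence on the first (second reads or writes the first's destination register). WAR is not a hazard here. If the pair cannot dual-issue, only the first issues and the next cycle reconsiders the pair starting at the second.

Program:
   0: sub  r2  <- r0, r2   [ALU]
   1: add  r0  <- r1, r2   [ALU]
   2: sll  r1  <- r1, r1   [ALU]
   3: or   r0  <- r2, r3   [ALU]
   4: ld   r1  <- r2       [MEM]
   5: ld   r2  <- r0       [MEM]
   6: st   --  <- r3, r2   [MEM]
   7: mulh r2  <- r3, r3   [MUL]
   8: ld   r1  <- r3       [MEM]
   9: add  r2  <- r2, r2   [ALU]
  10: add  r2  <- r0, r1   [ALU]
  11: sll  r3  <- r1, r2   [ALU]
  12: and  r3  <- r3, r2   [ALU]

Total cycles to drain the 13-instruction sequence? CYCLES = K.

CYCLES = 9

t=0 i0:sub ; RAW r2
t=1 i1/i2:add;sll ; dual
t=2 i3/i4:or;ld ; dual
t=3 i5:ld ; no-port MEM/MEM
t=4 i6/i7:st;mulh ; dual
t=5 i8/i9:ld;add ; dual
t=6 i10:add ; RAW r2
t=7 i11:sll ; RAW+WAW r3
t=8 i12:and ; tail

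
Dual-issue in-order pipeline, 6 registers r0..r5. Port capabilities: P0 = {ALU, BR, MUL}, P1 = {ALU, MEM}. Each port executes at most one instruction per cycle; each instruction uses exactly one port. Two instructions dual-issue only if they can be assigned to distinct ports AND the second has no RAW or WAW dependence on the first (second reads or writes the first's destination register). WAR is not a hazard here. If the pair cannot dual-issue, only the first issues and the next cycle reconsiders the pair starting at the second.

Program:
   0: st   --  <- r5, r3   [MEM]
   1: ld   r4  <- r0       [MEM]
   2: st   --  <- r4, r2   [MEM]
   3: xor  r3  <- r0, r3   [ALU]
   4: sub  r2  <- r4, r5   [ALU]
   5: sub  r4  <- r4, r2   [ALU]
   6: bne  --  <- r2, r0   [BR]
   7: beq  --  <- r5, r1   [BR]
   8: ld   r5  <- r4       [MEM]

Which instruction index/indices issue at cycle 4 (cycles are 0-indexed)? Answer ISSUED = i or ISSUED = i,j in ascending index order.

t=0 i0:st ; no-port MEM/MEM
t=1 i1:ld ; no-port MEM/MEM
t=2 i2&i3:st/xor ; pair
t=3 i4:sub ; RAW r2
t=4 i5&i6:sub/bne ; pair
t=5 i7&i8:beq/ld ; pair

ISSUED = 5,6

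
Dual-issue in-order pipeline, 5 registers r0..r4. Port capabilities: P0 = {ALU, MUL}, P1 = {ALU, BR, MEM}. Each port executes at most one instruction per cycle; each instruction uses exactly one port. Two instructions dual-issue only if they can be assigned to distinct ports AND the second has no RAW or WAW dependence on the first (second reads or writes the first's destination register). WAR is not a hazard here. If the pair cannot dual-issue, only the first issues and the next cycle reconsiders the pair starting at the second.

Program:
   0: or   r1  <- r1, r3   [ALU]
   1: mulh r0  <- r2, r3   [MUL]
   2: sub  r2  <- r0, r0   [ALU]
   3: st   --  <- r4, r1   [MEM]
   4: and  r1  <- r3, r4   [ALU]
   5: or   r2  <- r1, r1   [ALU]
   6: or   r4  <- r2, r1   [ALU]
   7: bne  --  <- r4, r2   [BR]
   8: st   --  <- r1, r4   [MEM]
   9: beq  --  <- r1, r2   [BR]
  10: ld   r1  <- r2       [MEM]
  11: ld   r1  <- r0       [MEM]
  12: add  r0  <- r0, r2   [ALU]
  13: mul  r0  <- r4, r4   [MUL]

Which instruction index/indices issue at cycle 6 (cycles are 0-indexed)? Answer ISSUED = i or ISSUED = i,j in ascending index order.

0. or.ALU+mulh.MUL @i0/i1  | 2-wide
1. sub.ALU+st.MEM @i2/i3  | 2-wide
2. and.ALU @i4  | RAW r1
3. or.ALU @i5  | RAW r2
4. or.ALU @i6  | RAW r4
5. bne.BR @i7  | no-port BR/MEM
6. st.MEM @i8  | no-port MEM/BR
7. beq.BR @i9  | no-port BR/MEM
8. ld.MEM @i10  | no-port MEM/MEM
9. ld.MEM+add.ALU @i11/i12  | 2-wide
10. mul.MUL @i13  | tail

ISSUED = 8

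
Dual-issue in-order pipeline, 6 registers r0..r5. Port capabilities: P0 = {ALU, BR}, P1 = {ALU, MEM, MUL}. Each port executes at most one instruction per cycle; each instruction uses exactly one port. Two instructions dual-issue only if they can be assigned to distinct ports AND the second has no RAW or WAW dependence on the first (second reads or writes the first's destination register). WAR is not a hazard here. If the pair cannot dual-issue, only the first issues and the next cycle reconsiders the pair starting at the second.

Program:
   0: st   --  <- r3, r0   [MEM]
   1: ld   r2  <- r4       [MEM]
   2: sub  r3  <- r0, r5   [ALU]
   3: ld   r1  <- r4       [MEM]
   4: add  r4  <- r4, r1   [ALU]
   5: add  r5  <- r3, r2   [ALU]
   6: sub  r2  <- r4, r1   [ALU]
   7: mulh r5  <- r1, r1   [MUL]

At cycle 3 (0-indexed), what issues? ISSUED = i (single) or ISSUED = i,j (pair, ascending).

ISSUED = 4,5

#0 head=0: st.MEM i0 no-port MEM/MEM
#1 head=1: ld.MEM sub.ALU i1&i2 pair
#2 head=3: ld.MEM i3 RAW r1
#3 head=4: add.ALU add.ALU i4&i5 pair
#4 head=6: sub.ALU mulh.MUL i6&i7 pair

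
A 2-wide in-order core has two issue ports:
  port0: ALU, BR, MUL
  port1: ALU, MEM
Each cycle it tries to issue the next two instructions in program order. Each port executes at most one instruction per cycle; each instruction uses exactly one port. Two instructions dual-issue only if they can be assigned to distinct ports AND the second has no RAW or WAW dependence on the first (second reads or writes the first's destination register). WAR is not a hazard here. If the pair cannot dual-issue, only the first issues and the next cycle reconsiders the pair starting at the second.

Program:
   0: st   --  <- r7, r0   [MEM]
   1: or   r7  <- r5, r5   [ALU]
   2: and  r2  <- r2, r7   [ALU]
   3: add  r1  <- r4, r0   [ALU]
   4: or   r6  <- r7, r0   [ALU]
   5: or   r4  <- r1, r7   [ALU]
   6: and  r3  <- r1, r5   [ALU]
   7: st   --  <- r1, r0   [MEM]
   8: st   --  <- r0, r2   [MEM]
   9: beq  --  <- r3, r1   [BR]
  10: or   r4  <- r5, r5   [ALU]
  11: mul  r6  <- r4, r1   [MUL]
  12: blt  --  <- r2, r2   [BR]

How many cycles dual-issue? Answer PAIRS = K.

0. st.MEM+or.ALU @i0+i1  | pair
1. and.ALU+add.ALU @i2+i3  | pair
2. or.ALU+or.ALU @i4+i5  | pair
3. and.ALU+st.MEM @i6+i7  | pair
4. st.MEM+beq.BR @i8+i9  | pair
5. or.ALU @i10  | RAW r4
6. mul.MUL @i11  | no-port MUL/BR
7. blt.BR @i12  | tail

PAIRS = 5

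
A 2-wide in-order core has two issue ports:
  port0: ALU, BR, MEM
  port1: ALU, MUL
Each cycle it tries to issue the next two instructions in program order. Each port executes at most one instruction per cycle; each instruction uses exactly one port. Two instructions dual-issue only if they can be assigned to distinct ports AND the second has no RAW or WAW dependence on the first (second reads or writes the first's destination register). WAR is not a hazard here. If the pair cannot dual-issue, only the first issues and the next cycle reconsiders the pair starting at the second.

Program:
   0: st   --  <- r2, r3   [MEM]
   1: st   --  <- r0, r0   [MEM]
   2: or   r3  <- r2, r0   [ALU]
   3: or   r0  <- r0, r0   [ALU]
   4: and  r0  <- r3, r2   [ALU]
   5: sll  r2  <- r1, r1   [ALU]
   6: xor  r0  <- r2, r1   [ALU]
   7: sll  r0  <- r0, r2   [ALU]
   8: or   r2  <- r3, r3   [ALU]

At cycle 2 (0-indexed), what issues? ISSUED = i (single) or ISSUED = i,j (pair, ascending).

ISSUED = 3

0. st @i0  | no-port MEM/MEM
1. st+or @i1+i2  | dual
2. or @i3  | WAW r0
3. and+sll @i4+i5  | dual
4. xor @i6  | RAW+WAW r0
5. sll+or @i7+i8  | dual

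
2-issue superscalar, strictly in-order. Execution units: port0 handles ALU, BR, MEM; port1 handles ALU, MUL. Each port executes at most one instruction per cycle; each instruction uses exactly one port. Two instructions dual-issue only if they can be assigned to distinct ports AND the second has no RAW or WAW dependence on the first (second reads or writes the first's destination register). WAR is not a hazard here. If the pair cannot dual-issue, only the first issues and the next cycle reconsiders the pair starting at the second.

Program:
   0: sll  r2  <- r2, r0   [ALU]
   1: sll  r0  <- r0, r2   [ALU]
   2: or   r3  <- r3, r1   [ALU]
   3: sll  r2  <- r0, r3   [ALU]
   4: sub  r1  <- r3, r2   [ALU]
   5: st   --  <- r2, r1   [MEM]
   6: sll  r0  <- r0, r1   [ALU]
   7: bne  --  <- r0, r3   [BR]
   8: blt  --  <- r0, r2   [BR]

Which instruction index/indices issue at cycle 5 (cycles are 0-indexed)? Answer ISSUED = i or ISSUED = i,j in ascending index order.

ISSUED = 7

t=0 i0:sll ; RAW r2
t=1 i1,i2:sll/or ; 2-wide
t=2 i3:sll ; RAW r2
t=3 i4:sub ; RAW r1
t=4 i5,i6:st/sll ; 2-wide
t=5 i7:bne ; no-port BR/BR
t=6 i8:blt ; tail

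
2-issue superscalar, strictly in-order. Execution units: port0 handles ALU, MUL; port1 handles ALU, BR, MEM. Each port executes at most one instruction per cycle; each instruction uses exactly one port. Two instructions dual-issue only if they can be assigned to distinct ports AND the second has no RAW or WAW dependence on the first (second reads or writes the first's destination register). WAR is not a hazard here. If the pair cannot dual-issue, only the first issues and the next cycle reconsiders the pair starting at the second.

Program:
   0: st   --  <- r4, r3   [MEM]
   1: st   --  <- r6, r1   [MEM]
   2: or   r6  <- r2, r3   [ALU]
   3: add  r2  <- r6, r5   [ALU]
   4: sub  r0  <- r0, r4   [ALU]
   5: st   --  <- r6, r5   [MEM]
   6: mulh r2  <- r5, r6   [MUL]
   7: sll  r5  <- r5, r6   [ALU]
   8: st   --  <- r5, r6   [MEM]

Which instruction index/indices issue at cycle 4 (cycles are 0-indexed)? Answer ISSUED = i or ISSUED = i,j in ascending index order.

c0: i0 st.MEM  no-port MEM/MEM
c1: i1,i2 st.MEM+or.ALU  2-wide
c2: i3,i4 add.ALU+sub.ALU  2-wide
c3: i5,i6 st.MEM+mulh.MUL  2-wide
c4: i7 sll.ALU  RAW r5
c5: i8 st.MEM  tail

ISSUED = 7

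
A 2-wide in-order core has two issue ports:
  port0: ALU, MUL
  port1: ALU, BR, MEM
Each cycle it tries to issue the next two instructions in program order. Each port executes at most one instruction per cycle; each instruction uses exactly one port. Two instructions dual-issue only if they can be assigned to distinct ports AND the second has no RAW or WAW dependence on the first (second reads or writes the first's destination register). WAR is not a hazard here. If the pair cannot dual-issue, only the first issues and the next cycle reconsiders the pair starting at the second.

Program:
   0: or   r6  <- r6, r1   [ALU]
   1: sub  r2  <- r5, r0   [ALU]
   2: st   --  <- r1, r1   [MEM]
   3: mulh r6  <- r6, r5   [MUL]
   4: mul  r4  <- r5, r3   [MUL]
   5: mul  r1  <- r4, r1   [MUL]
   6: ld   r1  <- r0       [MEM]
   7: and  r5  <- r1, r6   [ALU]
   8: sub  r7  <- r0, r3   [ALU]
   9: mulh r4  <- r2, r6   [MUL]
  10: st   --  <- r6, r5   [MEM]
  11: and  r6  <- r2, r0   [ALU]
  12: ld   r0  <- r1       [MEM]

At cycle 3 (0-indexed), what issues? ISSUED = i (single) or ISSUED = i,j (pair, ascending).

ISSUED = 5

t=0 i0/i1:or;sub ; dual
t=1 i2/i3:st;mulh ; dual
t=2 i4:mul ; no-port MUL/MUL
t=3 i5:mul ; WAW r1
t=4 i6:ld ; RAW r1
t=5 i7/i8:and;sub ; dual
t=6 i9/i10:mulh;st ; dual
t=7 i11/i12:and;ld ; dual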